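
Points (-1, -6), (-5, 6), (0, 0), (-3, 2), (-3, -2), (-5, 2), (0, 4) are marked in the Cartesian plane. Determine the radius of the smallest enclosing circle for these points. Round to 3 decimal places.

The farthest pair is (-1, -6)–(-5, 6) with squared distance 160. The circle on this segment as diameter has centre (-3, 0) and r² = 160/4 = 40.
Check (0, 0): distance² to centre = 9 ≤ 40, so it lies inside.
All remaining points lie in this disk, and no smaller disk contains both endpoints, so this is the minimum enclosing circle.
r = √40 ≈ 6.325.

6.325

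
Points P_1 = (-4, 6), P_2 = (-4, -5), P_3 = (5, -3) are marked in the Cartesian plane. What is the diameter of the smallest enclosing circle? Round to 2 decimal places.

Side lengths²: P_1P_2² = 121, P_1P_3² = 162, P_2P_3² = 85.
Since P_1P_3² = 162 < 121 + 85 = 206, the triangle is acute, so the smallest enclosing circle is the circumcircle.
Circumcentre = (-0.5, 0.5), r² = 42.5.
Diameter = 2r = 2√(42.5) ≈ 13.04.

13.04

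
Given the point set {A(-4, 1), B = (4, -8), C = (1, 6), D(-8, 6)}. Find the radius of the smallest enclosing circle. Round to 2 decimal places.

9.22

A smallest enclosing disk is always determined by at most three of the input points on its boundary.
The farthest pair is B–D with squared distance 340. The circle on this segment as diameter has centre (-2, -1) and r² = 340/4 = 85.
Check A: distance² to centre = 8 ≤ 85, so it lies inside.
All remaining points lie in this disk, and no smaller disk contains both endpoints, so this is the minimum enclosing circle.
r = √85 ≈ 9.22.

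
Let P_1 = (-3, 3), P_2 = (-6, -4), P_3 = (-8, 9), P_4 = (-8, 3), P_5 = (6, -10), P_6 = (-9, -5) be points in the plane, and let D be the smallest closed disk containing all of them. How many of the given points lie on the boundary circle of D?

A smallest enclosing disk is always determined by at most three of the input points on its boundary.
The farthest pair is P_3–P_5 with squared distance 557. The circle on this segment as diameter has centre (-1, -0.5) and r² = 557/4 = 139.25.
Check P_1: distance² to centre = 16.25 ≤ 139.25, so it lies inside.
All remaining points lie in this disk, and no smaller disk contains both endpoints, so this is the minimum enclosing circle.
The points at distance exactly r from the centre are P_3, P_5 — 2 points.

2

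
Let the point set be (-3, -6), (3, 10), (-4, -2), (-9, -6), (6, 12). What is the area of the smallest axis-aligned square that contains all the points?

324

The bounding box has width 15 and height 18.
An axis-aligned square enclosing the set must have side ≥ max(width, height).
So the minimum side is max(15, 18) = 18.
Area = 18² = 324.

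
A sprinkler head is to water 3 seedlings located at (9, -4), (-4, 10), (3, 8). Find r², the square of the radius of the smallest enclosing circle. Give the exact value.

91.25

Call the three points A, B, C in the order given.
Side lengths²: AB² = 365, AC² = 180, BC² = 53.
Since AB² = 365 ≥ 180 + 53 = 233, the angle opposite AB is not acute, so the smallest enclosing circle has AB as diameter.
Centre = midpoint of AB = (2.5, 3), r² = 365/4 = 91.25.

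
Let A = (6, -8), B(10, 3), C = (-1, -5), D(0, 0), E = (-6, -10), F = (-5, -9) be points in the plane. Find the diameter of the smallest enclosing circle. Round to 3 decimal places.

20.616

By Welzl's lemma the MEC is supported by two points (diametrically opposite) or three points (on a circumcircle).
The farthest pair is B–E with squared distance 425. The circle on this segment as diameter has centre (2, -3.5) and r² = 425/4 = 106.25.
Check A: distance² to centre = 36.25 ≤ 106.25, so it lies inside.
All remaining points lie in this disk, and no smaller disk contains both endpoints, so this is the minimum enclosing circle.
Diameter = 2r = 2√(106.25) ≈ 20.616.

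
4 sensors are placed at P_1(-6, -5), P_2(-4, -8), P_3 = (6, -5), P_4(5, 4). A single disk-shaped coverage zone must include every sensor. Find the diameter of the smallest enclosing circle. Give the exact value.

By Welzl's lemma the MEC is supported by two points (diametrically opposite) or three points (on a circumcircle).
The farthest pair is P_2–P_4 with squared distance 225. The circle on this segment as diameter has centre (0.5, -2) and r² = 225/4 = 56.25.
Check P_1: distance² to centre = 51.25 ≤ 56.25, so it lies inside.
All remaining points lie in this disk, and no smaller disk contains both endpoints, so this is the minimum enclosing circle.
Diameter = 2r = 2√(56.25) = 15.

15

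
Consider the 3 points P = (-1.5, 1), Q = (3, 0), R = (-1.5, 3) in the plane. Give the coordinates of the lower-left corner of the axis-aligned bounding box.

(-1.5, 0)

x-range [-1.5, 3], y-range [0, 3].
The lower-left corner is (-1.5, 0).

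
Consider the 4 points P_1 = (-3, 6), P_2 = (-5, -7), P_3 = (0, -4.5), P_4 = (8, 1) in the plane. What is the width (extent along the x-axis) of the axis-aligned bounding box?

13

max x = 8, min x = -5, so width = 13.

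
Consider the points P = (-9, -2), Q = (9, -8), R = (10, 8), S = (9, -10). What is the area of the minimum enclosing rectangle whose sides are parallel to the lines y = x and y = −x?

377

In coordinates u = x + y, v = x − y the rectangle is axis-aligned; the map (x,y)→(u,v) scales areas by 2.
u-values: -11, 1, 18, -1; range = 18 − (-11) = 29.
v-values: -7, 17, 2, 19; range = 19 − (-7) = 26.
Area = (29 × 26) / 2 = 377.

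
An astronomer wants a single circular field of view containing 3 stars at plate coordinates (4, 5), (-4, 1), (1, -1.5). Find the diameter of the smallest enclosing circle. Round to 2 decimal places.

Call the three points A, B, C in the order given.
Side lengths²: AB² = 80, AC² = 51.25, BC² = 31.25.
Since AB² = 80 < 51.25 + 31.25 = 82.5, the triangle is acute, so the smallest enclosing circle is the circumcircle.
Circumcentre = (0.0625, 2.875), r² = 20.01953125.
Diameter = 2r = 2√(20.01953125) ≈ 8.95.

8.95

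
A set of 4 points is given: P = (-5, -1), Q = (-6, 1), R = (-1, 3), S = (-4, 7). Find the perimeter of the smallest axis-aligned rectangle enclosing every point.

Width = max x − min x = -1 − (-6) = 5.
Height = max y − min y = 7 − (-1) = 8.
Perimeter = 2(5 + 8) = 26.

26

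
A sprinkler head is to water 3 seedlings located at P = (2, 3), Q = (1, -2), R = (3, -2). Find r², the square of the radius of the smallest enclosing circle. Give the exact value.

Side lengths²: PQ² = 26, PR² = 26, QR² = 4.
Since PR² = 26 < 26 + 4 = 30, the triangle is acute, so the smallest enclosing circle is the circumcircle.
Circumcentre = (2, 0.4), r² = 6.76.

6.76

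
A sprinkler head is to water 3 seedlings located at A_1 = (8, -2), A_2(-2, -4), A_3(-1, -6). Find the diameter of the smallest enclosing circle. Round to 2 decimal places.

Side lengths²: A_1A_2² = 104, A_1A_3² = 97, A_2A_3² = 5.
Since A_1A_2² = 104 ≥ 97 + 5 = 102, the angle opposite A_1A_2 is not acute, so the smallest enclosing circle has A_1A_2 as diameter.
Centre = midpoint of A_1A_2 = (3, -3), r² = 104/4 = 26.
Diameter = 2r = 2√26 ≈ 10.20.

10.20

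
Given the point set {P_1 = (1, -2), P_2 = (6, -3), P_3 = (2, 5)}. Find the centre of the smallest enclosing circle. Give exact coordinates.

Side lengths²: P_1P_2² = 26, P_1P_3² = 50, P_2P_3² = 80.
Since P_2P_3² = 80 ≥ 50 + 26 = 76, the angle opposite P_2P_3 is not acute, so the smallest enclosing circle has P_2P_3 as diameter.
Centre = midpoint of P_2P_3 = (4, 1), r² = 80/4 = 20.
Centre = (4, 1).

(4, 1)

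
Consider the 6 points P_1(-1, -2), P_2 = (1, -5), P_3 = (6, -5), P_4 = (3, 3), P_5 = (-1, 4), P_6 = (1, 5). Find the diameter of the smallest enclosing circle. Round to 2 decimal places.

By Welzl's lemma the MEC is supported by two points (diametrically opposite) or three points (on a circumcircle).
The farthest pair is P_3–P_5 with squared distance 130. The circle on this segment as diameter has centre (2.5, -0.5) and r² = 130/4 = 32.5.
Check P_1: distance² to centre = 14.5 ≤ 32.5, so it lies inside.
All remaining points lie in this disk, and no smaller disk contains both endpoints, so this is the minimum enclosing circle.
Diameter = 2r = 2√(32.5) ≈ 11.40.

11.40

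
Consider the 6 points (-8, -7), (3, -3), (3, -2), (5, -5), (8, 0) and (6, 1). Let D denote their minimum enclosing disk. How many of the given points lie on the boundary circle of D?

The minimum enclosing circle of a finite set is fixed by two of the points (as a diameter) or three (as a circumcircle).
The farthest pair is (-8, -7)–(8, 0) with squared distance 305. The circle on this segment as diameter has centre (0, -3.5) and r² = 305/4 = 76.25.
Check (3, -3): distance² to centre = 9.25 ≤ 76.25, so it lies inside.
All remaining points lie in this disk, and no smaller disk contains both endpoints, so this is the minimum enclosing circle.
The points at distance exactly r from the centre are (-8, -7), (8, 0) — 2 points.

2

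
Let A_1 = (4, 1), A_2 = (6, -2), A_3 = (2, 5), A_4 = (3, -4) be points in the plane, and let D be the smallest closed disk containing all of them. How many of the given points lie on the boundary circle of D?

By Welzl's lemma the MEC is supported by two points (diametrically opposite) or three points (on a circumcircle).
The farthest pair is A_3–A_4 with squared distance 82. The circle on this segment as diameter has centre (2.5, 0.5) and r² = 82/4 = 20.5.
Check A_1: distance² to centre = 2.5 ≤ 20.5, so it lies inside.
All remaining points lie in this disk, and no smaller disk contains both endpoints, so this is the minimum enclosing circle.
The points at distance exactly r from the centre are A_3, A_4 — 2 points.

2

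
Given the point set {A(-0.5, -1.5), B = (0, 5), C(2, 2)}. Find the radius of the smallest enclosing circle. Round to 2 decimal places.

3.26

Side lengths²: AB² = 42.5, AC² = 18.5, BC² = 13.
Since AB² = 42.5 ≥ 18.5 + 13 = 31.5, the angle opposite AB is not acute, so the smallest enclosing circle has AB as diameter.
Centre = midpoint of AB = (-0.25, 1.75), r² = 42.5/4 = 10.625.
r = √(10.625) ≈ 3.26.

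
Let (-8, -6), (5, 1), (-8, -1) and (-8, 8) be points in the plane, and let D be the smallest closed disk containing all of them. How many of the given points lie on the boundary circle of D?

3

By Welzl's lemma the MEC is supported by two points (diametrically opposite) or three points (on a circumcircle).
The minimum enclosing circle is determined by three boundary points: (-8, -6), (5, 1), (-8, 8).
Their circumcentre is (-44/13, 1) with r² = 11881/169.
The farthest remaining point (-8, -1) is at distance² 4276/169 ≤ 11881/169.
The points at distance exactly r from the centre are (-8, -6), (5, 1), (-8, 8) — 3 points.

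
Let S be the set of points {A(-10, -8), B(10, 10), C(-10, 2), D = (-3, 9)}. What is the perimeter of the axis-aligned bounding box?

Width = max x − min x = 10 − (-10) = 20.
Height = max y − min y = 10 − (-8) = 18.
Perimeter = 2(20 + 18) = 76.

76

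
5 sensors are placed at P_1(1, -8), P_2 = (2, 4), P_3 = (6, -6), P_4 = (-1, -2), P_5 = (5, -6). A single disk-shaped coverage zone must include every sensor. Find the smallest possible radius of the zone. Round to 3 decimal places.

6.021

The minimum enclosing circle of a finite set is fixed by two of the points (as a diameter) or three (as a circumcircle).
The farthest pair is P_1–P_2 with squared distance 145. The circle on this segment as diameter has centre (1.5, -2) and r² = 145/4 = 36.25.
Check P_3: distance² to centre = 36.25 ≤ 36.25, so it lies inside.
All remaining points lie in this disk, and no smaller disk contains both endpoints, so this is the minimum enclosing circle.
r = √(36.25) ≈ 6.021.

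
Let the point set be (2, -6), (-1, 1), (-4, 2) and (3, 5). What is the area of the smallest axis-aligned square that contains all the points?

The bounding box has width 7 and height 11.
An axis-aligned square enclosing the set must have side ≥ max(width, height).
So the minimum side is max(7, 11) = 11.
Area = 11² = 121.

121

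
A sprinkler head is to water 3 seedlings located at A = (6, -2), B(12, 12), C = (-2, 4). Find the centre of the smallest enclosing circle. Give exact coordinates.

(221/37, 233/37)

Side lengths²: AB² = 232, AC² = 100, BC² = 260.
Since BC² = 260 < 232 + 100 = 332, the triangle is acute, so the smallest enclosing circle is the circumcircle.
Circumcentre = (221/37, 233/37), r² = 94250/1369.
Centre = (221/37, 233/37).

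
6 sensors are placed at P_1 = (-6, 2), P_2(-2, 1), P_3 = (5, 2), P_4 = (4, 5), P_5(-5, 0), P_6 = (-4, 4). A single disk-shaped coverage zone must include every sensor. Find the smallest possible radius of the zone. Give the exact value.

5.5

The farthest pair is P_1–P_3 with squared distance 121. The circle on this segment as diameter has centre (-0.5, 2) and r² = 121/4 = 30.25.
Check P_2: distance² to centre = 3.25 ≤ 30.25, so it lies inside.
All remaining points lie in this disk, and no smaller disk contains both endpoints, so this is the minimum enclosing circle.
r = √(30.25) = 5.5.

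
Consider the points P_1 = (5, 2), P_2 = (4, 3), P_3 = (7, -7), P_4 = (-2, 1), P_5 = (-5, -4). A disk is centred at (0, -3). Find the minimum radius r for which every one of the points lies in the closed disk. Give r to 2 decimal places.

8.06

The required radius is the distance from (0, -3) to the farthest point.
Squared distances: 50, 52, 65, 20, 26.
Maximum is 65, attained at P_3.
r = √65 ≈ 8.06.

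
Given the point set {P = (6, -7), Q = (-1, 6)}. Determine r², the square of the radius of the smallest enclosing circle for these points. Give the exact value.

The smallest circle enclosing two points has them as diameter endpoints.
Centre = midpoint = (2.5, -0.5); r² = |PQ|²/4 = 218/4 = 54.5.

54.5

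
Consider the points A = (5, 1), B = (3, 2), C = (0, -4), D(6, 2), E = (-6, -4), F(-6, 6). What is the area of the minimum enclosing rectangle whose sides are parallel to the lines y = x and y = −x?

144

In coordinates u = x + y, v = x − y the rectangle is axis-aligned; the map (x,y)→(u,v) scales areas by 2.
u-values: 6, 5, -4, 8, -10, 0; range = 8 − (-10) = 18.
v-values: 4, 1, 4, 4, -2, -12; range = 4 − (-12) = 16.
Area = (18 × 16) / 2 = 144.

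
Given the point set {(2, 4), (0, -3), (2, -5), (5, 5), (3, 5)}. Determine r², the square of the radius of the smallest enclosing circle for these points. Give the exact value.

A smallest enclosing disk is always determined by at most three of the input points on its boundary.
The farthest pair is (2, -5)–(5, 5) with squared distance 109. The circle on this segment as diameter has centre (3.5, 0) and r² = 109/4 = 27.25.
Check (2, 4): distance² to centre = 18.25 ≤ 27.25, so it lies inside.
All remaining points lie in this disk, and no smaller disk contains both endpoints, so this is the minimum enclosing circle.

27.25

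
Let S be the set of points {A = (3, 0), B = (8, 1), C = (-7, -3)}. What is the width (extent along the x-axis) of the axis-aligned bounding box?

15

max x = 8, min x = -7, so width = 15.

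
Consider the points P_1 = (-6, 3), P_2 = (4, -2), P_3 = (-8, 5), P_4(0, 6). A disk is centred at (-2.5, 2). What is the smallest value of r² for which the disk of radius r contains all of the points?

The required radius is the distance from (-2.5, 2) to the farthest point.
Squared distances: 13.25, 58.25, 39.25, 22.25.
Maximum is 58.25, attained at P_2.

58.25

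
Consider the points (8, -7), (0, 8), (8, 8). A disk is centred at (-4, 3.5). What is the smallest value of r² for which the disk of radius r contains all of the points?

The required radius is the distance from (-4, 3.5) to the farthest point.
Squared distances: 254.25, 36.25, 164.25.
Maximum is 254.25, attained at (8, -7).

254.25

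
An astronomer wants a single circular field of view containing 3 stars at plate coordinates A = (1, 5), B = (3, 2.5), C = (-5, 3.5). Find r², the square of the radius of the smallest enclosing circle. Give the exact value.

Side lengths²: AB² = 10.25, AC² = 38.25, BC² = 65.
Since BC² = 65 ≥ 38.25 + 10.25 = 48.5, the angle opposite BC is not acute, so the smallest enclosing circle has BC as diameter.
Centre = midpoint of BC = (-1, 3), r² = 65/4 = 16.25.

16.25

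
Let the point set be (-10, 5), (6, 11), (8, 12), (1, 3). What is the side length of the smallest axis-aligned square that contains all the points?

18

The bounding box has width 18 and height 9.
An axis-aligned square enclosing the set must have side ≥ max(width, height).
So the minimum side is max(18, 9) = 18.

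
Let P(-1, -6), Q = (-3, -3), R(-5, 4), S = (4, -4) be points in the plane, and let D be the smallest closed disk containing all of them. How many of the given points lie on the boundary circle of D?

A smallest enclosing disk is always determined by at most three of the input points on its boundary.
The farthest pair is R–S with squared distance 145. The circle on this segment as diameter has centre (-0.5, 0) and r² = 145/4 = 36.25.
Check P: distance² to centre = 36.25 ≤ 36.25, so it lies inside.
All remaining points lie in this disk, and no smaller disk contains both endpoints, so this is the minimum enclosing circle.
The points at distance exactly r from the centre are P, R, S — 3 points.

3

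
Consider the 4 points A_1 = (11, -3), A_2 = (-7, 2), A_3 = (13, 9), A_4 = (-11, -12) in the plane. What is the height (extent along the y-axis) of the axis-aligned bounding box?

21

max y = 9, min y = -12, so height = 21.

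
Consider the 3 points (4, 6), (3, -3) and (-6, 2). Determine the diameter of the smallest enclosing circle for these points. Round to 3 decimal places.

11.676

Call the three points A, B, C in the order given.
Side lengths²: AB² = 82, AC² = 116, BC² = 106.
Since AC² = 116 < 106 + 82 = 188, the triangle is acute, so the smallest enclosing circle is the circumcircle.
Circumcentre = (-7/43, 82/43), r² = 63017/1849.
Diameter = 2r = 2√(63017/1849) ≈ 11.676.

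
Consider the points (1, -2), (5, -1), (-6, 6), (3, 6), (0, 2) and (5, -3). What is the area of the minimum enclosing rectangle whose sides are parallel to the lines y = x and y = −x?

100

In coordinates u = x + y, v = x − y the rectangle is axis-aligned; the map (x,y)→(u,v) scales areas by 2.
u-values: -1, 4, 0, 9, 2, 2; range = 9 − (-1) = 10.
v-values: 3, 6, -12, -3, -2, 8; range = 8 − (-12) = 20.
Area = (10 × 20) / 2 = 100.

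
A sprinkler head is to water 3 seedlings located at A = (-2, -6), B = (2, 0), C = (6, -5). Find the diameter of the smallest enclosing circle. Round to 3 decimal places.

Side lengths²: AB² = 52, AC² = 65, BC² = 41.
Since AC² = 65 < 52 + 41 = 93, the triangle is acute, so the smallest enclosing circle is the circumcircle.
Circumcentre = (81/44, -93/22), r² = 34645/1936.
Diameter = 2r = 2√(34645/1936) ≈ 8.461.

8.461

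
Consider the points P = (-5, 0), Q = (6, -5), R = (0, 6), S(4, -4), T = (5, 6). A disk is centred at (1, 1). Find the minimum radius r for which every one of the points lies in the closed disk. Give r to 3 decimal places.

The required radius is the distance from (1, 1) to the farthest point.
Squared distances: 37, 61, 26, 34, 41.
Maximum is 61, attained at Q.
r = √61 ≈ 7.810.

7.810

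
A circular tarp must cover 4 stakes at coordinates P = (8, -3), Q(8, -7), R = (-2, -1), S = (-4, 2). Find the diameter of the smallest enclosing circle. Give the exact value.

15

By Welzl's lemma the MEC is supported by two points (diametrically opposite) or three points (on a circumcircle).
The farthest pair is Q–S with squared distance 225. The circle on this segment as diameter has centre (2, -2.5) and r² = 225/4 = 56.25.
Check P: distance² to centre = 36.25 ≤ 56.25, so it lies inside.
All remaining points lie in this disk, and no smaller disk contains both endpoints, so this is the minimum enclosing circle.
Diameter = 2r = 2√(56.25) = 15.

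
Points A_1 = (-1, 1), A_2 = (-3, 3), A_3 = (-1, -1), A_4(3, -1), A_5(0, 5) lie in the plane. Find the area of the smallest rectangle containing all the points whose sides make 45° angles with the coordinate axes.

35

In coordinates u = x + y, v = x − y the rectangle is axis-aligned; the map (x,y)→(u,v) scales areas by 2.
u-values: 0, 0, -2, 2, 5; range = 5 − (-2) = 7.
v-values: -2, -6, 0, 4, -5; range = 4 − (-6) = 10.
Area = (7 × 10) / 2 = 35.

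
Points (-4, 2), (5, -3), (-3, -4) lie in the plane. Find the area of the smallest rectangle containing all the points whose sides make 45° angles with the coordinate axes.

63

In coordinates u = x + y, v = x − y the rectangle is axis-aligned; the map (x,y)→(u,v) scales areas by 2.
u-values: -2, 2, -7; range = 2 − (-7) = 9.
v-values: -6, 8, 1; range = 8 − (-6) = 14.
Area = (9 × 14) / 2 = 63.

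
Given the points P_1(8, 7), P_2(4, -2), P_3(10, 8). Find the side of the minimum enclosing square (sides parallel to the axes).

The bounding box has width 6 and height 10.
An axis-aligned square enclosing the set must have side ≥ max(width, height).
So the minimum side is max(6, 10) = 10.

10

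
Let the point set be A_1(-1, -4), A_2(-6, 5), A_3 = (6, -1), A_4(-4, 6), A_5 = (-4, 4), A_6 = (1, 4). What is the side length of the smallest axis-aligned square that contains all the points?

The bounding box has width 12 and height 10.
An axis-aligned square enclosing the set must have side ≥ max(width, height).
So the minimum side is max(12, 10) = 12.

12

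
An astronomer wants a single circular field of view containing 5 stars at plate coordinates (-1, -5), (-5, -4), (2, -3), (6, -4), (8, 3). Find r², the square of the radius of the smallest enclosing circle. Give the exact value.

54.5

By Welzl's lemma the MEC is supported by two points (diametrically opposite) or three points (on a circumcircle).
The farthest pair is (-5, -4)–(8, 3) with squared distance 218. The circle on this segment as diameter has centre (1.5, -0.5) and r² = 218/4 = 54.5.
Check (-1, -5): distance² to centre = 26.5 ≤ 54.5, so it lies inside.
All remaining points lie in this disk, and no smaller disk contains both endpoints, so this is the minimum enclosing circle.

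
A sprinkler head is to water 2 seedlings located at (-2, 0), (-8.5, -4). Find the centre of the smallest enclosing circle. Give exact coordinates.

The smallest circle enclosing two points has them as diameter endpoints.
Centre = midpoint = (-5.25, -2); r² = |(-2, 0)−(-8.5, -4)|²/4 = 58.25/4 = 14.5625.
Centre = (-5.25, -2).

(-5.25, -2)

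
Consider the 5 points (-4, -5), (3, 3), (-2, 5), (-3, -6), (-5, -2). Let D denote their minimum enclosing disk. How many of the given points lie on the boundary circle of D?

The minimum enclosing circle of a finite set is fixed by two of the points (as a diameter) or three (as a circumcircle).
The minimum enclosing circle is determined by three boundary points: (3, 3), (-2, 5), (-3, -6).
Their circumcentre is (-51/38, -23/38) with r² = 22997/722.
The farthest remaining point (-4, -5) is at distance² 19045/722 ≤ 22997/722.
The points at distance exactly r from the centre are (3, 3), (-2, 5), (-3, -6) — 3 points.

3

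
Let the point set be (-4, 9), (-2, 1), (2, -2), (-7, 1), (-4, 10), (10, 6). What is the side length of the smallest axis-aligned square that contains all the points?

17

The bounding box has width 17 and height 12.
An axis-aligned square enclosing the set must have side ≥ max(width, height).
So the minimum side is max(17, 12) = 17.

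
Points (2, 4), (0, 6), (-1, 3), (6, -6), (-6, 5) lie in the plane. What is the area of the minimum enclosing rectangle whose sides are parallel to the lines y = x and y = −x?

In coordinates u = x + y, v = x − y the rectangle is axis-aligned; the map (x,y)→(u,v) scales areas by 2.
u-values: 6, 6, 2, 0, -1; range = 6 − (-1) = 7.
v-values: -2, -6, -4, 12, -11; range = 12 − (-11) = 23.
Area = (7 × 23) / 2 = 80.5.

80.5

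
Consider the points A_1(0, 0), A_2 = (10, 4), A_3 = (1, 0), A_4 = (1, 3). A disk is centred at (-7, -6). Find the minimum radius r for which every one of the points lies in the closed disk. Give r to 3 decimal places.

19.723

The required radius is the distance from (-7, -6) to the farthest point.
Squared distances: 85, 389, 100, 145.
Maximum is 389, attained at A_2.
r = √389 ≈ 19.723.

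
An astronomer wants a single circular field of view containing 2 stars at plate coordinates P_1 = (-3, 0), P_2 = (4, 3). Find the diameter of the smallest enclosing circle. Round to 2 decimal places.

7.62

The smallest circle enclosing two points has them as diameter endpoints.
Centre = midpoint = (0.5, 1.5); r² = |P_1P_2|²/4 = 58/4 = 14.5.
Diameter = 2r = 2√(14.5) ≈ 7.62.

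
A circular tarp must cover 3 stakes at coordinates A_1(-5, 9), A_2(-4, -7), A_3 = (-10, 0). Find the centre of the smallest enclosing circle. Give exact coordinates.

Side lengths²: A_1A_2² = 257, A_1A_3² = 106, A_2A_3² = 85.
Since A_1A_2² = 257 ≥ 106 + 85 = 191, the angle opposite A_1A_2 is not acute, so the smallest enclosing circle has A_1A_2 as diameter.
Centre = midpoint of A_1A_2 = (-4.5, 1), r² = 257/4 = 64.25.
Centre = (-4.5, 1).

(-4.5, 1)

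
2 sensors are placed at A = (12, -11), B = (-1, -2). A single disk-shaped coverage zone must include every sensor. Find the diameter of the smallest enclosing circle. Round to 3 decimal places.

15.811

The smallest circle enclosing two points has them as diameter endpoints.
Centre = midpoint = (5.5, -6.5); r² = |AB|²/4 = 250/4 = 62.5.
Diameter = 2r = 2√(62.5) ≈ 15.811.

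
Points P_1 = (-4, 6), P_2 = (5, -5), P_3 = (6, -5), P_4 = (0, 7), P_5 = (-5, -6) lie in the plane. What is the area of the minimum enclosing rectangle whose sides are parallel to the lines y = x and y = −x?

189

In coordinates u = x + y, v = x − y the rectangle is axis-aligned; the map (x,y)→(u,v) scales areas by 2.
u-values: 2, 0, 1, 7, -11; range = 7 − (-11) = 18.
v-values: -10, 10, 11, -7, 1; range = 11 − (-10) = 21.
Area = (18 × 21) / 2 = 189.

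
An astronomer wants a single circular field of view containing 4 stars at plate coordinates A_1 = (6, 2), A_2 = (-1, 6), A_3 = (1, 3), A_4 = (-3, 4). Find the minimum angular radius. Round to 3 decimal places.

4.610

By Welzl's lemma the MEC is supported by two points (diametrically opposite) or three points (on a circumcircle).
The farthest pair is A_1–A_4 with squared distance 85. The circle on this segment as diameter has centre (1.5, 3) and r² = 85/4 = 21.25.
Check A_2: distance² to centre = 15.25 ≤ 21.25, so it lies inside.
All remaining points lie in this disk, and no smaller disk contains both endpoints, so this is the minimum enclosing circle.
r = √(21.25) ≈ 4.610.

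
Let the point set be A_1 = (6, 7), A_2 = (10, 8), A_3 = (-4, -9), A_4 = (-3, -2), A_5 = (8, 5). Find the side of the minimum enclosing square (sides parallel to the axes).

17

The bounding box has width 14 and height 17.
An axis-aligned square enclosing the set must have side ≥ max(width, height).
So the minimum side is max(14, 17) = 17.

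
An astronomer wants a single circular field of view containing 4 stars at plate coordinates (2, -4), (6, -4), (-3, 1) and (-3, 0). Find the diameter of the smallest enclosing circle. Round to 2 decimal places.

The farthest pair is (6, -4)–(-3, 1) with squared distance 106. The circle on this segment as diameter has centre (1.5, -1.5) and r² = 106/4 = 26.5.
Check (2, -4): distance² to centre = 6.5 ≤ 26.5, so it lies inside.
All remaining points lie in this disk, and no smaller disk contains both endpoints, so this is the minimum enclosing circle.
Diameter = 2r = 2√(26.5) ≈ 10.30.

10.30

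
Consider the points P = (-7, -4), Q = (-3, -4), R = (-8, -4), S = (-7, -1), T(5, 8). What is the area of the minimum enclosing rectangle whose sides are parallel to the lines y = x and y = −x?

87.5

In coordinates u = x + y, v = x − y the rectangle is axis-aligned; the map (x,y)→(u,v) scales areas by 2.
u-values: -11, -7, -12, -8, 13; range = 13 − (-12) = 25.
v-values: -3, 1, -4, -6, -3; range = 1 − (-6) = 7.
Area = (25 × 7) / 2 = 87.5.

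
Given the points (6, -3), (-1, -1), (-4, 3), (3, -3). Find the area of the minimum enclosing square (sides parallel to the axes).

100

The bounding box has width 10 and height 6.
An axis-aligned square enclosing the set must have side ≥ max(width, height).
So the minimum side is max(10, 6) = 10.
Area = 10² = 100.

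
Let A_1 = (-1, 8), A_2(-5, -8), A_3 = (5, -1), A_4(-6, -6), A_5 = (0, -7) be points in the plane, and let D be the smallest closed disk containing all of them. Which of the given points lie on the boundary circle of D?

A_1, A_2

The farthest pair is A_1–A_2 with squared distance 272. The circle on this segment as diameter has centre (-3, 0) and r² = 272/4 = 68.
Check A_3: distance² to centre = 65 ≤ 68, so it lies inside.
All remaining points lie in this disk, and no smaller disk contains both endpoints, so this is the minimum enclosing circle.
The points at distance exactly r from the centre are A_1, A_2 — 2 points.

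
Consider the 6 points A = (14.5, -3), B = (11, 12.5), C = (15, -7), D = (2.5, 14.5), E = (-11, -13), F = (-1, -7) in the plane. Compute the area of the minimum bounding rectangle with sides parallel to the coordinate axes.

715

x ranges over [-11, 15], width 26.
y ranges over [-13, 14.5], height 27.5.
Area = 26 × 27.5 = 715.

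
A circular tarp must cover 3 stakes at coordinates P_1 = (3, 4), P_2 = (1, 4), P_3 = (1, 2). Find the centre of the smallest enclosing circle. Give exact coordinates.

Side lengths²: P_1P_2² = 4, P_1P_3² = 8, P_2P_3² = 4.
Since P_1P_3² = 8 ≥ 4 + 4 = 8, the angle opposite P_1P_3 is not acute, so the smallest enclosing circle has P_1P_3 as diameter.
Centre = midpoint of P_1P_3 = (2, 3), r² = 8/4 = 2.
Centre = (2, 3).

(2, 3)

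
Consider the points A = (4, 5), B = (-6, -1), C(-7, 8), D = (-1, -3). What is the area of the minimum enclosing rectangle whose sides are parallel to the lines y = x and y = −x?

In coordinates u = x + y, v = x − y the rectangle is axis-aligned; the map (x,y)→(u,v) scales areas by 2.
u-values: 9, -7, 1, -4; range = 9 − (-7) = 16.
v-values: -1, -5, -15, 2; range = 2 − (-15) = 17.
Area = (16 × 17) / 2 = 136.

136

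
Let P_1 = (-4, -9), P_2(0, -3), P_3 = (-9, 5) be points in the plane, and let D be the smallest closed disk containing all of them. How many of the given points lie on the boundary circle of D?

Side lengths²: P_1P_2² = 52, P_1P_3² = 221, P_2P_3² = 145.
Since P_1P_3² = 221 ≥ 145 + 52 = 197, the angle opposite P_1P_3 is not acute, so the smallest enclosing circle has P_1P_3 as diameter.
Centre = midpoint of P_1P_3 = (-6.5, -2), r² = 221/4 = 55.25.
The points at distance exactly r from the centre are P_1, P_3 — 2 points.

2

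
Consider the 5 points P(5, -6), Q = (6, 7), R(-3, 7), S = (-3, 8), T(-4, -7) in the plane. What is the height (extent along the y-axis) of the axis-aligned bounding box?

max y = 8, min y = -7, so height = 15.

15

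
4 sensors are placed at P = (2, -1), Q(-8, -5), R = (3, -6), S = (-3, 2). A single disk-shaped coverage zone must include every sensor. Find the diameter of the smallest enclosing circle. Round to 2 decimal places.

The minimum enclosing circle is determined by three boundary points: Q, R, S.
Their circumcentre is (-96/41, -154/41) with r² = 56425/1681.
The farthest remaining point P is at distance² 44453/1681 ≤ 56425/1681.
Diameter = 2r = 2√(56425/1681) ≈ 11.59.

11.59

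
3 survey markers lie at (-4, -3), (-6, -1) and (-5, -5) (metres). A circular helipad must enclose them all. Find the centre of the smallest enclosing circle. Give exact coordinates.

Call the three points A, B, C in the order given.
Side lengths²: AB² = 8, AC² = 5, BC² = 17.
Since BC² = 17 ≥ 8 + 5 = 13, the angle opposite BC is not acute, so the smallest enclosing circle has BC as diameter.
Centre = midpoint of BC = (-5.5, -3), r² = 17/4 = 4.25.
Centre = (-5.5, -3).

(-5.5, -3)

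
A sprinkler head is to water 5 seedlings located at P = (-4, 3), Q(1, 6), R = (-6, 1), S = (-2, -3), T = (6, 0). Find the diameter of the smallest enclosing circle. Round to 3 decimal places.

A smallest enclosing disk is always determined by at most three of the input points on its boundary.
The farthest pair is R–T with squared distance 145. The circle on this segment as diameter has centre (0, 0.5) and r² = 145/4 = 36.25.
Check P: distance² to centre = 22.25 ≤ 36.25, so it lies inside.
All remaining points lie in this disk, and no smaller disk contains both endpoints, so this is the minimum enclosing circle.
Diameter = 2r = 2√(36.25) ≈ 12.042.

12.042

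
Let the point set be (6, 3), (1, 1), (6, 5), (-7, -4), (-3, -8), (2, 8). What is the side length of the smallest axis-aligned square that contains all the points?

16

The bounding box has width 13 and height 16.
An axis-aligned square enclosing the set must have side ≥ max(width, height).
So the minimum side is max(13, 16) = 16.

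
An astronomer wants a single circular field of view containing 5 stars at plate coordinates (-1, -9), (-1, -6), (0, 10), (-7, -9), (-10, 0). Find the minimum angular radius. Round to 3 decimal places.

The minimum enclosing circle of a finite set is fixed by two of the points (as a diameter) or three (as a circumcircle).
The farthest pair is (0, 10)–(-7, -9) with squared distance 410. The circle on this segment as diameter has centre (-3.5, 0.5) and r² = 410/4 = 102.5.
Check (-1, -9): distance² to centre = 96.5 ≤ 102.5, so it lies inside.
All remaining points lie in this disk, and no smaller disk contains both endpoints, so this is the minimum enclosing circle.
r = √(102.5) ≈ 10.124.

10.124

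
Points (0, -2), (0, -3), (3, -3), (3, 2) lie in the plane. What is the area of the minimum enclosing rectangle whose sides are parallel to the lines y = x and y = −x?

In coordinates u = x + y, v = x − y the rectangle is axis-aligned; the map (x,y)→(u,v) scales areas by 2.
u-values: -2, -3, 0, 5; range = 5 − (-3) = 8.
v-values: 2, 3, 6, 1; range = 6 − 1 = 5.
Area = (8 × 5) / 2 = 20.

20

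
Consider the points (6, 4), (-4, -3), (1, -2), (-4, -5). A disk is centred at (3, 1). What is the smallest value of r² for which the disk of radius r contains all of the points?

The required radius is the distance from (3, 1) to the farthest point.
Squared distances: 18, 65, 13, 85.
Maximum is 85, attained at (-4, -5).

85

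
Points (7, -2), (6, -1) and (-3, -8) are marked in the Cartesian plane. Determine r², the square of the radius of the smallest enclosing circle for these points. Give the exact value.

Call the three points A, B, C in the order given.
Side lengths²: AB² = 2, AC² = 136, BC² = 130.
Since AC² = 136 ≥ 130 + 2 = 132, the angle opposite AC is not acute, so the smallest enclosing circle has AC as diameter.
Centre = midpoint of AC = (2, -5), r² = 136/4 = 34.

34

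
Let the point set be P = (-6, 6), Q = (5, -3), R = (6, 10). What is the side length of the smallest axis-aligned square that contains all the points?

13

The bounding box has width 12 and height 13.
An axis-aligned square enclosing the set must have side ≥ max(width, height).
So the minimum side is max(12, 13) = 13.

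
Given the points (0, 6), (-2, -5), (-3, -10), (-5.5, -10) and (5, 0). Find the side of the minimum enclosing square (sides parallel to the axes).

The bounding box has width 10.5 and height 16.
An axis-aligned square enclosing the set must have side ≥ max(width, height).
So the minimum side is max(10.5, 16) = 16.

16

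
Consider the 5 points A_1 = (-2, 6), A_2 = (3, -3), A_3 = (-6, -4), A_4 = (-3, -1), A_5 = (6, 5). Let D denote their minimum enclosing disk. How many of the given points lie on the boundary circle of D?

The farthest pair is A_3–A_5 with squared distance 225. The circle on this segment as diameter has centre (0, 0.5) and r² = 225/4 = 56.25.
Check A_1: distance² to centre = 34.25 ≤ 56.25, so it lies inside.
All remaining points lie in this disk, and no smaller disk contains both endpoints, so this is the minimum enclosing circle.
The points at distance exactly r from the centre are A_3, A_5 — 2 points.

2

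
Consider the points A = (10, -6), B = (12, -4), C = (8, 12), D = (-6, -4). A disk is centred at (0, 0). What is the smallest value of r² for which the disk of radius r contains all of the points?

The required radius is the distance from (0, 0) to the farthest point.
Squared distances: 136, 160, 208, 52.
Maximum is 208, attained at C.

208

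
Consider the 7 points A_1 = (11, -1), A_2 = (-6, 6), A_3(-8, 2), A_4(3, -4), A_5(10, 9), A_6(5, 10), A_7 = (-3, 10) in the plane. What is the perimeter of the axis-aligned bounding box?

Width = max x − min x = 11 − (-8) = 19.
Height = max y − min y = 10 − (-4) = 14.
Perimeter = 2(19 + 14) = 66.

66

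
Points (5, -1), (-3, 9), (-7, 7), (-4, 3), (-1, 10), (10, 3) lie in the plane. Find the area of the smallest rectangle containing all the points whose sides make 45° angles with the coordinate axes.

In coordinates u = x + y, v = x − y the rectangle is axis-aligned; the map (x,y)→(u,v) scales areas by 2.
u-values: 4, 6, 0, -1, 9, 13; range = 13 − (-1) = 14.
v-values: 6, -12, -14, -7, -11, 7; range = 7 − (-14) = 21.
Area = (14 × 21) / 2 = 147.

147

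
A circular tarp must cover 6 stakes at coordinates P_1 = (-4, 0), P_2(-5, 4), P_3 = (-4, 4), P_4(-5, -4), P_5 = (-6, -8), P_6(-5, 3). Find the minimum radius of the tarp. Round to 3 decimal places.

By Welzl's lemma the MEC is supported by two points (diametrically opposite) or three points (on a circumcircle).
The farthest pair is P_3–P_5 with squared distance 148. The circle on this segment as diameter has centre (-5, -2) and r² = 148/4 = 37.
Check P_1: distance² to centre = 5 ≤ 37, so it lies inside.
All remaining points lie in this disk, and no smaller disk contains both endpoints, so this is the minimum enclosing circle.
r = √37 ≈ 6.083.

6.083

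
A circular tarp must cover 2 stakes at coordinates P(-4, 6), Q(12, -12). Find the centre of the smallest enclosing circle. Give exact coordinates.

(4, -3)

The smallest circle enclosing two points has them as diameter endpoints.
Centre = midpoint = (4, -3); r² = |PQ|²/4 = 580/4 = 145.
Centre = (4, -3).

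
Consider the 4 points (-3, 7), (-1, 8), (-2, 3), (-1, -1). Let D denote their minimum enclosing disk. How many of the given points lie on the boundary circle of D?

2

By Welzl's lemma the MEC is supported by two points (diametrically opposite) or three points (on a circumcircle).
The farthest pair is (-1, 8)–(-1, -1) with squared distance 81. The circle on this segment as diameter has centre (-1, 3.5) and r² = 81/4 = 20.25.
Check (-3, 7): distance² to centre = 16.25 ≤ 20.25, so it lies inside.
All remaining points lie in this disk, and no smaller disk contains both endpoints, so this is the minimum enclosing circle.
The points at distance exactly r from the centre are (-1, 8), (-1, -1) — 2 points.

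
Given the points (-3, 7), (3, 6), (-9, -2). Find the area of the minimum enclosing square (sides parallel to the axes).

The bounding box has width 12 and height 9.
An axis-aligned square enclosing the set must have side ≥ max(width, height).
So the minimum side is max(12, 9) = 12.
Area = 12² = 144.

144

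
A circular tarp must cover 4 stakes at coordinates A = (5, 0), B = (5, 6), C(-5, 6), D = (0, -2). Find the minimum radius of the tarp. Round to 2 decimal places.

A smallest enclosing disk is always determined by at most three of the input points on its boundary.
The farthest pair is A–C with squared distance 136. The circle on this segment as diameter has centre (0, 3) and r² = 136/4 = 34.
Check B: distance² to centre = 34 ≤ 34, so it lies inside.
All remaining points lie in this disk, and no smaller disk contains both endpoints, so this is the minimum enclosing circle.
r = √34 ≈ 5.83.

5.83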